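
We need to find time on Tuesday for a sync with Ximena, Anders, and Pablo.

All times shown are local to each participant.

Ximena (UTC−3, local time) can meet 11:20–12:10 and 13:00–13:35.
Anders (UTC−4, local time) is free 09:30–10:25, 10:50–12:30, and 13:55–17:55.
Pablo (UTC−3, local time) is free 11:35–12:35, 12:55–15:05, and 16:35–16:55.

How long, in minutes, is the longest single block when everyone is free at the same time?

30 minutes

Ximena → UTC: 14:20–15:10, 16:00–16:35.
Anders → UTC: 13:30–14:25, 14:50–16:30, 17:55–21:55.
Pablo → UTC: 14:35–15:35, 15:55–18:05, 19:35–19:55.
Ximena ∩ Anders: 14:20–14:25, 14:50–15:10, 16:00–16:30.
Ximena ∩ Anders ∩ Pablo: 14:50–15:10, 16:00–16:30.
Common window lengths: 20, 30 min; longest is 30.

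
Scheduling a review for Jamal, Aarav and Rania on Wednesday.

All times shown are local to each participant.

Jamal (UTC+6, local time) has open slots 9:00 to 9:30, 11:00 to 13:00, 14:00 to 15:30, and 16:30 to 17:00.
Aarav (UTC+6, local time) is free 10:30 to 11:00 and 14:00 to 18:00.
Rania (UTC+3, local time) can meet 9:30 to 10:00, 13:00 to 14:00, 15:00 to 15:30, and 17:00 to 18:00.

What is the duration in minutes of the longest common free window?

Jamal → UTC: 03:00–03:30, 05:00–07:00, 08:00–09:30, 10:30–11:00.
Aarav → UTC: 04:30–05:00, 08:00–12:00.
Rania → UTC: 06:30–07:00, 10:00–11:00, 12:00–12:30, 14:00–15:00.
Jamal ∩ Aarav: 08:00–09:30, 10:30–11:00.
Jamal ∩ Aarav ∩ Rania: 10:30–11:00.
Single common window of 30 minutes.

30 minutes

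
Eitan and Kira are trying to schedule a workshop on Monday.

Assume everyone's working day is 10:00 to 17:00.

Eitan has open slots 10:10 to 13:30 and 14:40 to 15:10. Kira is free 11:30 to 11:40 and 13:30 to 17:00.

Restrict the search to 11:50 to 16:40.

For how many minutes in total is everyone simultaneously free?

30 minutes

Eitan ∩ Kira: 11:30–11:40, 14:40–15:10.
Restricted to 11:50–16:40: 14:40–15:10.
Total common minutes: 30.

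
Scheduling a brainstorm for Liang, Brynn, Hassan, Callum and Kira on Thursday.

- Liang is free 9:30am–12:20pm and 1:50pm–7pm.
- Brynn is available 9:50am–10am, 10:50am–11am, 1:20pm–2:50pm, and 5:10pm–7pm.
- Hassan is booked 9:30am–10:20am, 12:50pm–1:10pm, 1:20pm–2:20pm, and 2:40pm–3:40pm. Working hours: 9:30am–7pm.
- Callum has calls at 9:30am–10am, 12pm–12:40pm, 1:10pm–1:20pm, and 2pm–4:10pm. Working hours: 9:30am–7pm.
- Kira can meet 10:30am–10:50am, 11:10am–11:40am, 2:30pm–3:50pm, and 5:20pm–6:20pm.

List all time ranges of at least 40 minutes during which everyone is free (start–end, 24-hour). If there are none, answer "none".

17:20–18:20

Hassan free within 09:30–19:00: 10:20–12:50, 13:10–13:20, 14:20–14:40, 15:40–19:00.
Callum free within 09:30–19:00: 10:00–12:00, 12:40–13:10, 13:20–14:00, 16:10–19:00.
Liang ∩ Brynn: 09:50–10:00, 10:50–11:00, 13:50–14:50, 17:10–19:00.
Liang ∩ Brynn ∩ Hassan: 10:50–11:00, 14:20–14:40, 17:10–19:00.
Liang ∩ Brynn ∩ Hassan ∩ Callum: 10:50–11:00, 17:10–19:00.
Liang ∩ Brynn ∩ Hassan ∩ Callum ∩ Kira: 17:20–18:20.
Windows ≥ 40 min: 17:20–18:20.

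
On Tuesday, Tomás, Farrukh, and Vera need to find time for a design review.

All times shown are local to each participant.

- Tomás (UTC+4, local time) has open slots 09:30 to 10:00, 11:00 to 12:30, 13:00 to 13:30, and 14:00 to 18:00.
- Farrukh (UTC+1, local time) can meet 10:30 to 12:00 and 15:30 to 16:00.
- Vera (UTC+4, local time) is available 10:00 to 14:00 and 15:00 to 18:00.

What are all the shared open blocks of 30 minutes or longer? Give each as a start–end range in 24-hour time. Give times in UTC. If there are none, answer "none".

Tomás → UTC: 05:30–06:00, 07:00–08:30, 09:00–09:30, 10:00–14:00.
Farrukh → UTC: 09:30–11:00, 14:30–15:00.
Vera → UTC: 06:00–10:00, 11:00–14:00.
Tomás ∩ Farrukh: 10:00–11:00.
Tomás ∩ Farrukh ∩ Vera: (none).
Windows ≥ 30 min: (none).

none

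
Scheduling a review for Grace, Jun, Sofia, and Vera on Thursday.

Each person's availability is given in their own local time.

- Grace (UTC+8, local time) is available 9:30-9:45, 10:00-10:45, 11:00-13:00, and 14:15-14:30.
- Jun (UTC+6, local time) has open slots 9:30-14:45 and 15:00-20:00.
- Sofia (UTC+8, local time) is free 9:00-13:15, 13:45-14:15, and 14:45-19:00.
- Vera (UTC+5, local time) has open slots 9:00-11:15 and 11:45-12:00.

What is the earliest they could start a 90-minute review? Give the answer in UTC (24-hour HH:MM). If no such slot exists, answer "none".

Grace → UTC: 01:30–01:45, 02:00–02:45, 03:00–05:00, 06:15–06:30.
Jun → UTC: 03:30–08:45, 09:00–14:00.
Sofia → UTC: 01:00–05:15, 05:45–06:15, 06:45–11:00.
Vera → UTC: 04:00–06:15, 06:45–07:00.
Grace ∩ Jun: 03:30–05:00, 06:15–06:30.
Grace ∩ Jun ∩ Sofia: 03:30–05:00.
Grace ∩ Jun ∩ Sofia ∩ Vera: 04:00–05:00.
Windows ≥ 90 min: (none).

none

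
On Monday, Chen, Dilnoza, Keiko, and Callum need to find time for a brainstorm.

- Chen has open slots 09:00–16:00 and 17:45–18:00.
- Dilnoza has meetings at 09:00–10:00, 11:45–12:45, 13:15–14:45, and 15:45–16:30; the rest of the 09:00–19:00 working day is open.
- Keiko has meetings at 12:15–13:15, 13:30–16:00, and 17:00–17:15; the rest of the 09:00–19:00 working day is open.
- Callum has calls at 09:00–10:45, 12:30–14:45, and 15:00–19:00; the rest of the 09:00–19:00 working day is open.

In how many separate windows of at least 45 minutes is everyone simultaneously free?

Dilnoza free within 09:00–19:00: 10:00–11:45, 12:45–13:15, 14:45–15:45, 16:30–19:00.
Keiko free within 09:00–19:00: 09:00–12:15, 13:15–13:30, 16:00–17:00, 17:15–19:00.
Callum free within 09:00–19:00: 10:45–12:30, 14:45–15:00.
Chen ∩ Dilnoza: 10:00–11:45, 12:45–13:15, 14:45–15:45, 17:45–18:00.
Chen ∩ Dilnoza ∩ Keiko: 10:00–11:45, 17:45–18:00.
Chen ∩ Dilnoza ∩ Keiko ∩ Callum: 10:45–11:45.
Windows ≥ 45 min: 10:45–11:45.
That's 1 window.

1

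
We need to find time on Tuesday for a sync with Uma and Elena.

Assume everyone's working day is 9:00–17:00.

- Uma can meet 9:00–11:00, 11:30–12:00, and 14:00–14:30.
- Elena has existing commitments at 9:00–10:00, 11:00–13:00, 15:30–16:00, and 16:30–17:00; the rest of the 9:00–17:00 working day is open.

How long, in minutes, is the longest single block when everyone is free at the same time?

Elena free within 09:00–17:00: 10:00–11:00, 13:00–15:30, 16:00–16:30.
Uma ∩ Elena: 10:00–11:00, 14:00–14:30.
Common window lengths: 60, 30 min; longest is 60.

60 minutes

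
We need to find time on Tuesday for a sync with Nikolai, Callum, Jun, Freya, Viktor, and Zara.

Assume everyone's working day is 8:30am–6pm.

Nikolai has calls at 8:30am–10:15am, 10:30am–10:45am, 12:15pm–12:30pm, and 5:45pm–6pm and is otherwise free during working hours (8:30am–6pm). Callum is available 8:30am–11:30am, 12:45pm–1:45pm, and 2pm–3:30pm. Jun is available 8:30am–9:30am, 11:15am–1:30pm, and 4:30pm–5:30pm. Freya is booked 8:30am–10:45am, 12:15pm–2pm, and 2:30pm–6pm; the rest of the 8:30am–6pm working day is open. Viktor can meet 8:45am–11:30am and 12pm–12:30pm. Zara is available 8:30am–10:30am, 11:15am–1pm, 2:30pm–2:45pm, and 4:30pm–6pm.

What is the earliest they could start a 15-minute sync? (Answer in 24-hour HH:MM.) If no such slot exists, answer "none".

Nikolai free within 08:30–18:00: 10:15–10:30, 10:45–12:15, 12:30–17:45.
Freya free within 08:30–18:00: 10:45–12:15, 14:00–14:30.
Nikolai ∩ Callum: 10:15–10:30, 10:45–11:30, 12:45–13:45, 14:00–15:30.
Nikolai ∩ Callum ∩ Jun: 11:15–11:30, 12:45–13:30.
Nikolai ∩ Callum ∩ Jun ∩ Freya: 11:15–11:30.
Nikolai ∩ Callum ∩ Jun ∩ Freya ∩ Viktor: 11:15–11:30.
Nikolai ∩ Callum ∩ Jun ∩ Freya ∩ Viktor ∩ Zara: 11:15–11:30.
Windows ≥ 15 min: 11:15–11:30.
Earliest such window starts at 11:15.

11:15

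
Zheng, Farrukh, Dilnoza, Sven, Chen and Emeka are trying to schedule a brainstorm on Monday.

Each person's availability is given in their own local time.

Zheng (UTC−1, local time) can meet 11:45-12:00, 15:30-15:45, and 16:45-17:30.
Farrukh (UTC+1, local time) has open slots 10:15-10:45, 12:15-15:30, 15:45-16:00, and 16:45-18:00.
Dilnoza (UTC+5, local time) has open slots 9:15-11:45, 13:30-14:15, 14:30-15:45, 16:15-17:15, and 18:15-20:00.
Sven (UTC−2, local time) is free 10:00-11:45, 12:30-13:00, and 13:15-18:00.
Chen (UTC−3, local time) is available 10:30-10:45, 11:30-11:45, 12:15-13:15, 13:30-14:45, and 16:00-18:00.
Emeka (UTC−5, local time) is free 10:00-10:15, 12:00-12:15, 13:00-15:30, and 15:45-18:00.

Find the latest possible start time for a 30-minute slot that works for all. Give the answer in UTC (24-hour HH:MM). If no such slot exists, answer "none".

Zheng → UTC: 12:45–13:00, 16:30–16:45, 17:45–18:30.
Farrukh → UTC: 09:15–09:45, 11:15–14:30, 14:45–15:00, 15:45–17:00.
Dilnoza → UTC: 04:15–06:45, 08:30–09:15, 09:30–10:45, 11:15–12:15, 13:15–15:00.
Sven → UTC: 12:00–13:45, 14:30–15:00, 15:15–20:00.
Chen → UTC: 13:30–13:45, 14:30–14:45, 15:15–16:15, 16:30–17:45, 19:00–21:00.
Emeka → UTC: 15:00–15:15, 17:00–17:15, 18:00–20:30, 20:45–23:00.
Zheng ∩ Farrukh: 12:45–13:00, 16:30–16:45.
Zheng ∩ Farrukh ∩ Dilnoza: (none).
Zheng ∩ Farrukh ∩ Dilnoza ∩ Sven: (none).
Zheng ∩ Farrukh ∩ Dilnoza ∩ Sven ∩ Chen: (none).
Zheng ∩ Farrukh ∩ Dilnoza ∩ Sven ∩ Chen ∩ Emeka: (none).
Windows ≥ 30 min: (none).

none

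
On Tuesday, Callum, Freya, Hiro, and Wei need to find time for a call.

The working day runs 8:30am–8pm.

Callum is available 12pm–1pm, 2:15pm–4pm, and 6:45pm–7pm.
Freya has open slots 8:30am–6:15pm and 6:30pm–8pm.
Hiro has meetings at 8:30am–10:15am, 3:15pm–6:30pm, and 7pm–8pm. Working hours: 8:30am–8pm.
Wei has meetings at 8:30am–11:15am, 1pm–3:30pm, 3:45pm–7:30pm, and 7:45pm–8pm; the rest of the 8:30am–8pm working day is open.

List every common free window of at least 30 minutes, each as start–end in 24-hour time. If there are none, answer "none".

12:00–13:00

Hiro free within 08:30–20:00: 10:15–15:15, 18:30–19:00.
Wei free within 08:30–20:00: 11:15–13:00, 15:30–15:45, 19:30–19:45.
Callum ∩ Freya: 12:00–13:00, 14:15–16:00, 18:45–19:00.
Callum ∩ Freya ∩ Hiro: 12:00–13:00, 14:15–15:15, 18:45–19:00.
Callum ∩ Freya ∩ Hiro ∩ Wei: 12:00–13:00.
Windows ≥ 30 min: 12:00–13:00.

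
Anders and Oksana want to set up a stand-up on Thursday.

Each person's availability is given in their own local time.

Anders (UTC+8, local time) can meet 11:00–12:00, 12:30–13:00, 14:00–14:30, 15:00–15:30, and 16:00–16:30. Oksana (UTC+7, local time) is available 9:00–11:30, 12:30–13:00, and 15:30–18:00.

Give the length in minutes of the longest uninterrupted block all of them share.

Anders → UTC: 03:00–04:00, 04:30–05:00, 06:00–06:30, 07:00–07:30, 08:00–08:30.
Oksana → UTC: 02:00–04:30, 05:30–06:00, 08:30–11:00.
Anders ∩ Oksana: 03:00–04:00.
Single common window of 60 minutes.

60 minutes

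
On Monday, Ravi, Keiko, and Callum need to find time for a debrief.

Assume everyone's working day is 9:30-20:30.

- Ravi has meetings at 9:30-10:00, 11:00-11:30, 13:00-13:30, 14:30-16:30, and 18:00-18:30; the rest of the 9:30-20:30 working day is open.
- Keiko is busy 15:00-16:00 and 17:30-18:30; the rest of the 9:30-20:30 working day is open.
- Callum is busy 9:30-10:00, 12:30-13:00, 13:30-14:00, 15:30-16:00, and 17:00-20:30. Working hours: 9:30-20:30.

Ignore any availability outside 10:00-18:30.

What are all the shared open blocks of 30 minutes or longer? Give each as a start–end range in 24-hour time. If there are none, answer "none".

10:00–11:00, 11:30–12:30, 14:00–14:30, 16:30–17:00

Ravi free within 09:30–20:30: 10:00–11:00, 11:30–13:00, 13:30–14:30, 16:30–18:00, 18:30–20:30.
Keiko free within 09:30–20:30: 09:30–15:00, 16:00–17:30, 18:30–20:30.
Callum free within 09:30–20:30: 10:00–12:30, 13:00–13:30, 14:00–15:30, 16:00–17:00.
Ravi ∩ Keiko: 10:00–11:00, 11:30–13:00, 13:30–14:30, 16:30–17:30, 18:30–20:30.
Ravi ∩ Keiko ∩ Callum: 10:00–11:00, 11:30–12:30, 14:00–14:30, 16:30–17:00.
Restricted to 10:00–18:30: 10:00–11:00, 11:30–12:30, 14:00–14:30, 16:30–17:00.
Windows ≥ 30 min: 10:00–11:00, 11:30–12:30, 14:00–14:30, 16:30–17:00.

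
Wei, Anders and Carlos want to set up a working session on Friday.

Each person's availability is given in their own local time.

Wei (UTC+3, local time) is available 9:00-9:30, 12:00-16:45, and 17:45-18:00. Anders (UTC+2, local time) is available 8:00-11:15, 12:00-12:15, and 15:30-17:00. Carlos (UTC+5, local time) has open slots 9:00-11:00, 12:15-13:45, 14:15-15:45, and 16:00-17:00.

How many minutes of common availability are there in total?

Wei → UTC: 06:00–06:30, 09:00–13:45, 14:45–15:00.
Anders → UTC: 06:00–09:15, 10:00–10:15, 13:30–15:00.
Carlos → UTC: 04:00–06:00, 07:15–08:45, 09:15–10:45, 11:00–12:00.
Wei ∩ Anders: 06:00–06:30, 09:00–09:15, 10:00–10:15, 13:30–13:45, 14:45–15:00.
Wei ∩ Anders ∩ Carlos: 10:00–10:15.
Total common minutes: 15.

15 minutes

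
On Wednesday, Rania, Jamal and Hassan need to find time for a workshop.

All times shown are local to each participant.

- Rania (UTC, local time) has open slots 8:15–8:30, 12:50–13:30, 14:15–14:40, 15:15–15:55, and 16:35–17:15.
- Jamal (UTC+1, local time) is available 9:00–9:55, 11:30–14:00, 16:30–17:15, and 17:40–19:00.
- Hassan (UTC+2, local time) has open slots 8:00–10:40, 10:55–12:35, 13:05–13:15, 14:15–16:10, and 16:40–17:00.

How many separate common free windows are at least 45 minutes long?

0

Rania → UTC: 08:15–08:30, 12:50–13:30, 14:15–14:40, 15:15–15:55, 16:35–17:15.
Jamal → UTC: 08:00–08:55, 10:30–13:00, 15:30–16:15, 16:40–18:00.
Hassan → UTC: 06:00–08:40, 08:55–10:35, 11:05–11:15, 12:15–14:10, 14:40–15:00.
Rania ∩ Jamal: 08:15–08:30, 12:50–13:00, 15:30–15:55, 16:40–17:15.
Rania ∩ Jamal ∩ Hassan: 08:15–08:30, 12:50–13:00.
Windows ≥ 45 min: (none).
That's 0 windows.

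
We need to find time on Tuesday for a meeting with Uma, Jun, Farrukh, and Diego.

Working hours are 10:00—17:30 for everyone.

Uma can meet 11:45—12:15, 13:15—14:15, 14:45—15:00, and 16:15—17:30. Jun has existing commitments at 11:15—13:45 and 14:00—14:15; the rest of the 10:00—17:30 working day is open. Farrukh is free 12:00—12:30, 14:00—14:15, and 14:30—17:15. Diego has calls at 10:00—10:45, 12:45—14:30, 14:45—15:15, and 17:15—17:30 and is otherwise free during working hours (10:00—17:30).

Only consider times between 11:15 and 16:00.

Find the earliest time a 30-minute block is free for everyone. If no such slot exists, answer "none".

none

Jun free within 10:00–17:30: 10:00–11:15, 13:45–14:00, 14:15–17:30.
Diego free within 10:00–17:30: 10:45–12:45, 14:30–14:45, 15:15–17:15.
Uma ∩ Jun: 13:45–14:00, 14:45–15:00, 16:15–17:30.
Uma ∩ Jun ∩ Farrukh: 14:45–15:00, 16:15–17:15.
Uma ∩ Jun ∩ Farrukh ∩ Diego: 16:15–17:15.
Restricted to 11:15–16:00: (none).
Windows ≥ 30 min: (none).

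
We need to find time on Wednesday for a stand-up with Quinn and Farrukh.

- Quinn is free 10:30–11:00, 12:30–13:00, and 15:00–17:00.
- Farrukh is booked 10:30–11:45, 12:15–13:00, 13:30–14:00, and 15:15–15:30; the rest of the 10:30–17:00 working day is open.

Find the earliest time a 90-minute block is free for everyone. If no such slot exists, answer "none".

Farrukh free within 10:30–17:00: 11:45–12:15, 13:00–13:30, 14:00–15:15, 15:30–17:00.
Quinn ∩ Farrukh: 15:00–15:15, 15:30–17:00.
Windows ≥ 90 min: 15:30–17:00.
Earliest such window starts at 15:30.

15:30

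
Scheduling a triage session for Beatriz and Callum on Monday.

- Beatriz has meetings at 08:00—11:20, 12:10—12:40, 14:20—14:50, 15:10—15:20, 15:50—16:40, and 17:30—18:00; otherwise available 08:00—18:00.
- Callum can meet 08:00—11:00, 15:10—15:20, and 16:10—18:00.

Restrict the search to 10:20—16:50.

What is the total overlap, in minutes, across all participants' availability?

10 minutes

Beatriz free within 08:00–18:00: 11:20–12:10, 12:40–14:20, 14:50–15:10, 15:20–15:50, 16:40–17:30.
Beatriz ∩ Callum: 16:40–17:30.
Restricted to 10:20–16:50: 16:40–16:50.
Total common minutes: 10.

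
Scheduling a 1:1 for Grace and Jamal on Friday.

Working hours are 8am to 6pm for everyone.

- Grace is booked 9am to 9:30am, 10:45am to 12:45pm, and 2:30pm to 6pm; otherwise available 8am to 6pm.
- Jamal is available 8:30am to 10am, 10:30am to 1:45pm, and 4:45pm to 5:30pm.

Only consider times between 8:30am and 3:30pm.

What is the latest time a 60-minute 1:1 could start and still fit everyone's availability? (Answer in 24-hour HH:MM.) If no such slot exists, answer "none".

Grace free within 08:00–18:00: 08:00–09:00, 09:30–10:45, 12:45–14:30.
Grace ∩ Jamal: 08:30–09:00, 09:30–10:00, 10:30–10:45, 12:45–13:45.
Restricted to 08:30–15:30: 08:30–09:00, 09:30–10:00, 10:30–10:45, 12:45–13:45.
Windows ≥ 60 min: 12:45–13:45.
Latest start in the last window 12:45–13:45 is 13:45 − 60 min = 12:45.

12:45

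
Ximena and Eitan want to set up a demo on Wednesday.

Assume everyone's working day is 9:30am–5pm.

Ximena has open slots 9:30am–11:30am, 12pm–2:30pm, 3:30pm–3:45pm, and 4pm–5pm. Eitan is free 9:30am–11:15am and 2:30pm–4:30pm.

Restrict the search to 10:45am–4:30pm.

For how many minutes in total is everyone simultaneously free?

Ximena ∩ Eitan: 09:30–11:15, 15:30–15:45, 16:00–16:30.
Restricted to 10:45–16:30: 10:45–11:15, 15:30–15:45, 16:00–16:30.
Total common minutes: 30 + 15 + 30 = 75.

75 minutes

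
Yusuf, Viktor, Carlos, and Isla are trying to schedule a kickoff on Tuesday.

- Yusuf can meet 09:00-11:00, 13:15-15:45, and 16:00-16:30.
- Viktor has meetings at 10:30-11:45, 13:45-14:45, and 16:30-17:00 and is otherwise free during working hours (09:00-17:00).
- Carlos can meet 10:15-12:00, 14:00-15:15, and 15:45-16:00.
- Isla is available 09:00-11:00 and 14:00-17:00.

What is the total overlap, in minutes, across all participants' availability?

45 minutes

Viktor free within 09:00–17:00: 09:00–10:30, 11:45–13:45, 14:45–16:30.
Yusuf ∩ Viktor: 09:00–10:30, 13:15–13:45, 14:45–15:45, 16:00–16:30.
Yusuf ∩ Viktor ∩ Carlos: 10:15–10:30, 14:45–15:15.
Yusuf ∩ Viktor ∩ Carlos ∩ Isla: 10:15–10:30, 14:45–15:15.
Total common minutes: 15 + 30 = 45.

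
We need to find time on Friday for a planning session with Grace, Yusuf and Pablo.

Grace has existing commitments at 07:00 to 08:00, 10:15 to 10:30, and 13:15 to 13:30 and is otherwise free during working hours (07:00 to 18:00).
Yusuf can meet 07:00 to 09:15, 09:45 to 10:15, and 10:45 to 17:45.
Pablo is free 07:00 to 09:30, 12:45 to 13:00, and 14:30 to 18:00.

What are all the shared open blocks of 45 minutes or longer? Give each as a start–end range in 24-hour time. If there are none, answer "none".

08:00–09:15, 14:30–17:45

Grace free within 07:00–18:00: 08:00–10:15, 10:30–13:15, 13:30–18:00.
Grace ∩ Yusuf: 08:00–09:15, 09:45–10:15, 10:45–13:15, 13:30–17:45.
Grace ∩ Yusuf ∩ Pablo: 08:00–09:15, 12:45–13:00, 14:30–17:45.
Windows ≥ 45 min: 08:00–09:15, 14:30–17:45.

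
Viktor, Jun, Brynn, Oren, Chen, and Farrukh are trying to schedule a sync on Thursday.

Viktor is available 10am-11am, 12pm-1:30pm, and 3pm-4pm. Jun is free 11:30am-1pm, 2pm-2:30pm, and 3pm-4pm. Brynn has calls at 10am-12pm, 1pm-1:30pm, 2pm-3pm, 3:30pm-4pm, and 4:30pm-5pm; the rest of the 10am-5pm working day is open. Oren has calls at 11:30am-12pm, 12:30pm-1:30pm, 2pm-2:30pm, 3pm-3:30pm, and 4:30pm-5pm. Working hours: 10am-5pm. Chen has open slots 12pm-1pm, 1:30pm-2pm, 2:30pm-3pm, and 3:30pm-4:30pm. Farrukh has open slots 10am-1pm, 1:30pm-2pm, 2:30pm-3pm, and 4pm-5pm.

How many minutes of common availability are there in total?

Brynn free within 10:00–17:00: 12:00–13:00, 13:30–14:00, 15:00–15:30, 16:00–16:30.
Oren free within 10:00–17:00: 10:00–11:30, 12:00–12:30, 13:30–14:00, 14:30–15:00, 15:30–16:30.
Viktor ∩ Jun: 12:00–13:00, 15:00–16:00.
Viktor ∩ Jun ∩ Brynn: 12:00–13:00, 15:00–15:30.
Viktor ∩ Jun ∩ Brynn ∩ Oren: 12:00–12:30.
Viktor ∩ Jun ∩ Brynn ∩ Oren ∩ Chen: 12:00–12:30.
Viktor ∩ Jun ∩ Brynn ∩ Oren ∩ Chen ∩ Farrukh: 12:00–12:30.
Total common minutes: 30.

30 minutes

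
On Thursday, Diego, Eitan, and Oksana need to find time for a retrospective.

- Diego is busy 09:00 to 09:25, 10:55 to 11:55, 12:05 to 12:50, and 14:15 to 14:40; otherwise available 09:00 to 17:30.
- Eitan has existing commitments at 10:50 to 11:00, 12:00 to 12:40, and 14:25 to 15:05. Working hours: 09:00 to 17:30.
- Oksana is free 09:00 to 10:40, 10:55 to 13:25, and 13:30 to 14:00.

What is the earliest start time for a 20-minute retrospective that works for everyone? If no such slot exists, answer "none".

09:25

Diego free within 09:00–17:30: 09:25–10:55, 11:55–12:05, 12:50–14:15, 14:40–17:30.
Eitan free within 09:00–17:30: 09:00–10:50, 11:00–12:00, 12:40–14:25, 15:05–17:30.
Diego ∩ Eitan: 09:25–10:50, 11:55–12:00, 12:50–14:15, 15:05–17:30.
Diego ∩ Eitan ∩ Oksana: 09:25–10:40, 11:55–12:00, 12:50–13:25, 13:30–14:00.
Windows ≥ 20 min: 09:25–10:40, 12:50–13:25, 13:30–14:00.
Earliest such window starts at 09:25.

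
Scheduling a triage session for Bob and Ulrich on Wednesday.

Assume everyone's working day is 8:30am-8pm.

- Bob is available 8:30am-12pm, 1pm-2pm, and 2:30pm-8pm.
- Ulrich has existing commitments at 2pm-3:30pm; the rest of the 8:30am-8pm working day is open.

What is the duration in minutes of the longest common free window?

Ulrich free within 08:30–20:00: 08:30–14:00, 15:30–20:00.
Bob ∩ Ulrich: 08:30–12:00, 13:00–14:00, 15:30–20:00.
Common window lengths: 210, 60, 270 min; longest is 270.

270 minutes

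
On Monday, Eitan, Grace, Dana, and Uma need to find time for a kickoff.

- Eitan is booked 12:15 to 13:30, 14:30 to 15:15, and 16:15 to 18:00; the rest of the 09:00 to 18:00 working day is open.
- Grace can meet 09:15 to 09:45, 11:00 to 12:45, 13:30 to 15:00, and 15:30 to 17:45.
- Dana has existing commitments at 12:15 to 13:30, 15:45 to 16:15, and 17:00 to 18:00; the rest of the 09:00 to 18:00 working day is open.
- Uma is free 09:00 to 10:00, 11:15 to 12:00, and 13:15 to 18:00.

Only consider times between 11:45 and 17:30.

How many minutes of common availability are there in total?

90 minutes

Eitan free within 09:00–18:00: 09:00–12:15, 13:30–14:30, 15:15–16:15.
Dana free within 09:00–18:00: 09:00–12:15, 13:30–15:45, 16:15–17:00.
Eitan ∩ Grace: 09:15–09:45, 11:00–12:15, 13:30–14:30, 15:30–16:15.
Eitan ∩ Grace ∩ Dana: 09:15–09:45, 11:00–12:15, 13:30–14:30, 15:30–15:45.
Eitan ∩ Grace ∩ Dana ∩ Uma: 09:15–09:45, 11:15–12:00, 13:30–14:30, 15:30–15:45.
Restricted to 11:45–17:30: 11:45–12:00, 13:30–14:30, 15:30–15:45.
Total common minutes: 15 + 60 + 15 = 90.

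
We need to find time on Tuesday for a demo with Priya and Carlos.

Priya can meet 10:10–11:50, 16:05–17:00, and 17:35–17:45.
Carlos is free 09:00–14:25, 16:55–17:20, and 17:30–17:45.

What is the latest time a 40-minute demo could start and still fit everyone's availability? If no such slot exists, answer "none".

11:10

Priya ∩ Carlos: 10:10–11:50, 16:55–17:00, 17:35–17:45.
Windows ≥ 40 min: 10:10–11:50.
Latest start in the last window 10:10–11:50 is 11:50 − 40 min = 11:10.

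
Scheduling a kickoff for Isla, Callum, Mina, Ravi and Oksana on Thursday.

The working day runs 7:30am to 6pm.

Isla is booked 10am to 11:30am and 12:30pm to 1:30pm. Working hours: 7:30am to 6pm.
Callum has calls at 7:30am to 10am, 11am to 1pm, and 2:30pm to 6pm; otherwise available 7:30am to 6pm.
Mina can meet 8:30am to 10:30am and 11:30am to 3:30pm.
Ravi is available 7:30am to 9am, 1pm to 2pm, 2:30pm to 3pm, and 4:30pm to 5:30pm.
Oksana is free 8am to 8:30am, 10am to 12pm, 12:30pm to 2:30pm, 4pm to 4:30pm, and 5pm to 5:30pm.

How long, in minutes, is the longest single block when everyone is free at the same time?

Isla free within 07:30–18:00: 07:30–10:00, 11:30–12:30, 13:30–18:00.
Callum free within 07:30–18:00: 10:00–11:00, 13:00–14:30.
Isla ∩ Callum: 13:30–14:30.
Isla ∩ Callum ∩ Mina: 13:30–14:30.
Isla ∩ Callum ∩ Mina ∩ Ravi: 13:30–14:00.
Isla ∩ Callum ∩ Mina ∩ Ravi ∩ Oksana: 13:30–14:00.
Single common window of 30 minutes.

30 minutes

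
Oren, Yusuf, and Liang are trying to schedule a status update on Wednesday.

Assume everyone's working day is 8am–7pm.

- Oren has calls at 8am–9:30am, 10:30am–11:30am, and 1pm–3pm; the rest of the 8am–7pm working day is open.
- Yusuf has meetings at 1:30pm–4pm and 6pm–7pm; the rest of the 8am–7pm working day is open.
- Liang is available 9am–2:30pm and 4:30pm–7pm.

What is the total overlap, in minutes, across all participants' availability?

240 minutes

Oren free within 08:00–19:00: 09:30–10:30, 11:30–13:00, 15:00–19:00.
Yusuf free within 08:00–19:00: 08:00–13:30, 16:00–18:00.
Oren ∩ Yusuf: 09:30–10:30, 11:30–13:00, 16:00–18:00.
Oren ∩ Yusuf ∩ Liang: 09:30–10:30, 11:30–13:00, 16:30–18:00.
Total common minutes: 60 + 90 + 90 = 240.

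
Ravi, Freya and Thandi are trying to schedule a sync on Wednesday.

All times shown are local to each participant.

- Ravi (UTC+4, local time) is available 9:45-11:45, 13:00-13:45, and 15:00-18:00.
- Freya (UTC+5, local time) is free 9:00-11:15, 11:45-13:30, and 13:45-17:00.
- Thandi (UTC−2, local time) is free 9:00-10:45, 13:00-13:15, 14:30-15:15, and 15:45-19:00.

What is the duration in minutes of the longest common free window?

60 minutes

Ravi → UTC: 05:45–07:45, 09:00–09:45, 11:00–14:00.
Freya → UTC: 04:00–06:15, 06:45–08:30, 08:45–12:00.
Thandi → UTC: 11:00–12:45, 15:00–15:15, 16:30–17:15, 17:45–21:00.
Ravi ∩ Freya: 05:45–06:15, 06:45–07:45, 09:00–09:45, 11:00–12:00.
Ravi ∩ Freya ∩ Thandi: 11:00–12:00.
Single common window of 60 minutes.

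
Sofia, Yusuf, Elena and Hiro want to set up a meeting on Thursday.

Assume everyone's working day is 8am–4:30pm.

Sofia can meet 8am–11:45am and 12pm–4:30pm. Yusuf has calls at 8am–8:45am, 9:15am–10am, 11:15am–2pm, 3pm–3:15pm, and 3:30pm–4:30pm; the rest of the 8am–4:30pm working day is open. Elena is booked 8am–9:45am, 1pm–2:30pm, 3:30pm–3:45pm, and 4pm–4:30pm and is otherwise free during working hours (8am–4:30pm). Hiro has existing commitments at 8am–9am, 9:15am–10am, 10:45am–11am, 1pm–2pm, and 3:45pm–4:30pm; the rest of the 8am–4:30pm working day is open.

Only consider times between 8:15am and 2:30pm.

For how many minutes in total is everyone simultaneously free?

60 minutes

Yusuf free within 08:00–16:30: 08:45–09:15, 10:00–11:15, 14:00–15:00, 15:15–15:30.
Elena free within 08:00–16:30: 09:45–13:00, 14:30–15:30, 15:45–16:00.
Hiro free within 08:00–16:30: 09:00–09:15, 10:00–10:45, 11:00–13:00, 14:00–15:45.
Sofia ∩ Yusuf: 08:45–09:15, 10:00–11:15, 14:00–15:00, 15:15–15:30.
Sofia ∩ Yusuf ∩ Elena: 10:00–11:15, 14:30–15:00, 15:15–15:30.
Sofia ∩ Yusuf ∩ Elena ∩ Hiro: 10:00–10:45, 11:00–11:15, 14:30–15:00, 15:15–15:30.
Restricted to 08:15–14:30: 10:00–10:45, 11:00–11:15.
Total common minutes: 45 + 15 = 60.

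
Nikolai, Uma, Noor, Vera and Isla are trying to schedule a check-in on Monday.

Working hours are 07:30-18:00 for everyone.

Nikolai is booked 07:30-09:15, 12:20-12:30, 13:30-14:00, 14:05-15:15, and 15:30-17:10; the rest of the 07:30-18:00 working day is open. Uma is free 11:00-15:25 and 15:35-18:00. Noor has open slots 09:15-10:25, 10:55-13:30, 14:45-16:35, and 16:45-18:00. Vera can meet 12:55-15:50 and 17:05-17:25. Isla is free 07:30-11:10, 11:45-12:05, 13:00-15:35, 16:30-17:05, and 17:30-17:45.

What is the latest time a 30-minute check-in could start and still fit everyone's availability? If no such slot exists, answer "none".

Nikolai free within 07:30–18:00: 09:15–12:20, 12:30–13:30, 14:00–14:05, 15:15–15:30, 17:10–18:00.
Nikolai ∩ Uma: 11:00–12:20, 12:30–13:30, 14:00–14:05, 15:15–15:25, 17:10–18:00.
Nikolai ∩ Uma ∩ Noor: 11:00–12:20, 12:30–13:30, 15:15–15:25, 17:10–18:00.
Nikolai ∩ Uma ∩ Noor ∩ Vera: 12:55–13:30, 15:15–15:25, 17:10–17:25.
Nikolai ∩ Uma ∩ Noor ∩ Vera ∩ Isla: 13:00–13:30, 15:15–15:25.
Windows ≥ 30 min: 13:00–13:30.
Latest start in the last window 13:00–13:30 is 13:30 − 30 min = 13:00.

13:00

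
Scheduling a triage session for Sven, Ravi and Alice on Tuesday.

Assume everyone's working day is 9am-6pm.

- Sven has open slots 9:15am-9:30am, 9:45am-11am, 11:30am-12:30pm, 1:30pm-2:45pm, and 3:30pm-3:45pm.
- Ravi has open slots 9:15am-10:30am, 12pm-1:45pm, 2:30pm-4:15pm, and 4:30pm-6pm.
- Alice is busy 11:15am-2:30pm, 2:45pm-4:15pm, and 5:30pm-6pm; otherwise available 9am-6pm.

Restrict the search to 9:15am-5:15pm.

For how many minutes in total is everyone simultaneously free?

75 minutes

Alice free within 09:00–18:00: 09:00–11:15, 14:30–14:45, 16:15–17:30.
Sven ∩ Ravi: 09:15–09:30, 09:45–10:30, 12:00–12:30, 13:30–13:45, 14:30–14:45, 15:30–15:45.
Sven ∩ Ravi ∩ Alice: 09:15–09:30, 09:45–10:30, 14:30–14:45.
Restricted to 09:15–17:15: 09:15–09:30, 09:45–10:30, 14:30–14:45.
Total common minutes: 15 + 45 + 15 = 75.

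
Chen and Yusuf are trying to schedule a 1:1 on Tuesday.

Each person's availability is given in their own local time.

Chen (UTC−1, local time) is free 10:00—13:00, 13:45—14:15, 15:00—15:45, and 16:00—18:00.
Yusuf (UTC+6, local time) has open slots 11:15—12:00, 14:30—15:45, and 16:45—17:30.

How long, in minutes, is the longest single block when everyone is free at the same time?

Chen → UTC: 11:00–14:00, 14:45–15:15, 16:00–16:45, 17:00–19:00.
Yusuf → UTC: 05:15–06:00, 08:30–09:45, 10:45–11:30.
Chen ∩ Yusuf: 11:00–11:30.
Single common window of 30 minutes.

30 minutes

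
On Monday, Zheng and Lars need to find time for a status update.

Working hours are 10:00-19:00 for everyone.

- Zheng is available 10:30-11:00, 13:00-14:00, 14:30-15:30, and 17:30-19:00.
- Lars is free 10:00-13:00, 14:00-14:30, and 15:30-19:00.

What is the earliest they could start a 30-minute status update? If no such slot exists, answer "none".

10:30

Zheng ∩ Lars: 10:30–11:00, 17:30–19:00.
Windows ≥ 30 min: 10:30–11:00, 17:30–19:00.
Earliest such window starts at 10:30.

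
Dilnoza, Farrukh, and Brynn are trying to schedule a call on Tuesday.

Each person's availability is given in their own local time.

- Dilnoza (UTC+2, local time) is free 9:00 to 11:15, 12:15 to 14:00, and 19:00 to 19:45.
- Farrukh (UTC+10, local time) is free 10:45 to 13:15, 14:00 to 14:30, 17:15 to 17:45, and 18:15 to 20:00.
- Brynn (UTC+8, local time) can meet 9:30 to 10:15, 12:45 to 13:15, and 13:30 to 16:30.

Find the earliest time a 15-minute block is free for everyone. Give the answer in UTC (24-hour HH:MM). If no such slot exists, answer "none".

07:15

Dilnoza → UTC: 07:00–09:15, 10:15–12:00, 17:00–17:45.
Farrukh → UTC: 00:45–03:15, 04:00–04:30, 07:15–07:45, 08:15–10:00.
Brynn → UTC: 01:30–02:15, 04:45–05:15, 05:30–08:30.
Dilnoza ∩ Farrukh: 07:15–07:45, 08:15–09:15.
Dilnoza ∩ Farrukh ∩ Brynn: 07:15–07:45, 08:15–08:30.
Windows ≥ 15 min: 07:15–07:45, 08:15–08:30.
Earliest such window starts at 07:15.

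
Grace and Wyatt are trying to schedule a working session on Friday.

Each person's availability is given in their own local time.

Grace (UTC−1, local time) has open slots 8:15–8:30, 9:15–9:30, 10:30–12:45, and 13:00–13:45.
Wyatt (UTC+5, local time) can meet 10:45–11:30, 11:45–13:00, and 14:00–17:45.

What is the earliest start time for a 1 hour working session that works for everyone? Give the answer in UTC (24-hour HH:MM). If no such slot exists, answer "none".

Grace → UTC: 09:15–09:30, 10:15–10:30, 11:30–13:45, 14:00–14:45.
Wyatt → UTC: 05:45–06:30, 06:45–08:00, 09:00–12:45.
Grace ∩ Wyatt: 09:15–09:30, 10:15–10:30, 11:30–12:45.
Windows ≥ 60 min: 11:30–12:45.
Earliest such window starts at 11:30.

11:30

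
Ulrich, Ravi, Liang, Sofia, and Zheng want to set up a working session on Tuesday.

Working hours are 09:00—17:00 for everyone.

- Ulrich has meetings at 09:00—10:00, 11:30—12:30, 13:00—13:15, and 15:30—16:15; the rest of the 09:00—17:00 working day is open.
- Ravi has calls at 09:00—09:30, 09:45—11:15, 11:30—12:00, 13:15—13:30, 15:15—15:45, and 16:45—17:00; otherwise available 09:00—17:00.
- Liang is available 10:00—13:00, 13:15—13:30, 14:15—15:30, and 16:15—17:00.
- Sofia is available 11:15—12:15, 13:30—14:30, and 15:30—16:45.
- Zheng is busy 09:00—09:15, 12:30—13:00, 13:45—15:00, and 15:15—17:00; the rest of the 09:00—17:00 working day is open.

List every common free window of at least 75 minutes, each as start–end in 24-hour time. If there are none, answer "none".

Ulrich free within 09:00–17:00: 10:00–11:30, 12:30–13:00, 13:15–15:30, 16:15–17:00.
Ravi free within 09:00–17:00: 09:30–09:45, 11:15–11:30, 12:00–13:15, 13:30–15:15, 15:45–16:45.
Zheng free within 09:00–17:00: 09:15–12:30, 13:00–13:45, 15:00–15:15.
Ulrich ∩ Ravi: 11:15–11:30, 12:30–13:00, 13:30–15:15, 16:15–16:45.
Ulrich ∩ Ravi ∩ Liang: 11:15–11:30, 12:30–13:00, 14:15–15:15, 16:15–16:45.
Ulrich ∩ Ravi ∩ Liang ∩ Sofia: 11:15–11:30, 14:15–14:30, 16:15–16:45.
Ulrich ∩ Ravi ∩ Liang ∩ Sofia ∩ Zheng: 11:15–11:30.
Windows ≥ 75 min: (none).

none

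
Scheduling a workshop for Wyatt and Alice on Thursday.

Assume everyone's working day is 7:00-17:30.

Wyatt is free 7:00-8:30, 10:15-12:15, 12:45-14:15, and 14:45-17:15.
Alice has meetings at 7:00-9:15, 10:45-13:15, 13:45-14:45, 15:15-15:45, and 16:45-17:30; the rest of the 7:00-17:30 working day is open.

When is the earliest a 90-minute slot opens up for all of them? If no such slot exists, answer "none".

none

Alice free within 07:00–17:30: 09:15–10:45, 13:15–13:45, 14:45–15:15, 15:45–16:45.
Wyatt ∩ Alice: 10:15–10:45, 13:15–13:45, 14:45–15:15, 15:45–16:45.
Windows ≥ 90 min: (none).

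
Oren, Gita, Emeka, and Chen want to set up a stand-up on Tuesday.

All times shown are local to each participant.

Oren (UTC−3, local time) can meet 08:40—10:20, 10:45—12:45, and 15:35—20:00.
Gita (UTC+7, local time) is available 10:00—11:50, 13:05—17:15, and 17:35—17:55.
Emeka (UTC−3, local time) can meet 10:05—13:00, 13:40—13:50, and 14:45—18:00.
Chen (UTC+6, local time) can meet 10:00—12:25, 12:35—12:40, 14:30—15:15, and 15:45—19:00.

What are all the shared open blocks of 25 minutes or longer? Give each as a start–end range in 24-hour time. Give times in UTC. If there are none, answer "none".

none

Oren → UTC: 11:40–13:20, 13:45–15:45, 18:35–23:00.
Gita → UTC: 03:00–04:50, 06:05–10:15, 10:35–10:55.
Emeka → UTC: 13:05–16:00, 16:40–16:50, 17:45–21:00.
Chen → UTC: 04:00–06:25, 06:35–06:40, 08:30–09:15, 09:45–13:00.
Oren ∩ Gita: (none).
Oren ∩ Gita ∩ Emeka: (none).
Oren ∩ Gita ∩ Emeka ∩ Chen: (none).
Windows ≥ 25 min: (none).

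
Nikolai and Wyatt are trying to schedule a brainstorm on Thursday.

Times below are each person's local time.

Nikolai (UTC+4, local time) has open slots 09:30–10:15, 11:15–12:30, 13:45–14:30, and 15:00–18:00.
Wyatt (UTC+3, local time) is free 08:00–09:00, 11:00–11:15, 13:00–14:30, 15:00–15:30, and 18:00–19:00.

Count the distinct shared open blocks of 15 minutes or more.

Nikolai → UTC: 05:30–06:15, 07:15–08:30, 09:45–10:30, 11:00–14:00.
Wyatt → UTC: 05:00–06:00, 08:00–08:15, 10:00–11:30, 12:00–12:30, 15:00–16:00.
Nikolai ∩ Wyatt: 05:30–06:00, 08:00–08:15, 10:00–10:30, 11:00–11:30, 12:00–12:30.
Windows ≥ 15 min: 05:30–06:00, 08:00–08:15, 10:00–10:30, 11:00–11:30, 12:00–12:30.
That's 5 windows.

5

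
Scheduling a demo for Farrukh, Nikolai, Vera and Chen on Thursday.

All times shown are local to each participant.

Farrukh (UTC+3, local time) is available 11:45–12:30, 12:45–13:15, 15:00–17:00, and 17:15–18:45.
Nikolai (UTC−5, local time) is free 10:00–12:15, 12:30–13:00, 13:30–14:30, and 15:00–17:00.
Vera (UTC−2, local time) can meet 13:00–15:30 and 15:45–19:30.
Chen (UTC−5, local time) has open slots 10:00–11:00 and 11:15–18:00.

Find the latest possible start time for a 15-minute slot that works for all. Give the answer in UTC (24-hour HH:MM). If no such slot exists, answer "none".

15:30

Farrukh → UTC: 08:45–09:30, 09:45–10:15, 12:00–14:00, 14:15–15:45.
Nikolai → UTC: 15:00–17:15, 17:30–18:00, 18:30–19:30, 20:00–22:00.
Vera → UTC: 15:00–17:30, 17:45–21:30.
Chen → UTC: 15:00–16:00, 16:15–23:00.
Farrukh ∩ Nikolai: 15:00–15:45.
Farrukh ∩ Nikolai ∩ Vera: 15:00–15:45.
Farrukh ∩ Nikolai ∩ Vera ∩ Chen: 15:00–15:45.
Windows ≥ 15 min: 15:00–15:45.
Latest start in the last window 15:00–15:45 is 15:45 − 15 min = 15:30.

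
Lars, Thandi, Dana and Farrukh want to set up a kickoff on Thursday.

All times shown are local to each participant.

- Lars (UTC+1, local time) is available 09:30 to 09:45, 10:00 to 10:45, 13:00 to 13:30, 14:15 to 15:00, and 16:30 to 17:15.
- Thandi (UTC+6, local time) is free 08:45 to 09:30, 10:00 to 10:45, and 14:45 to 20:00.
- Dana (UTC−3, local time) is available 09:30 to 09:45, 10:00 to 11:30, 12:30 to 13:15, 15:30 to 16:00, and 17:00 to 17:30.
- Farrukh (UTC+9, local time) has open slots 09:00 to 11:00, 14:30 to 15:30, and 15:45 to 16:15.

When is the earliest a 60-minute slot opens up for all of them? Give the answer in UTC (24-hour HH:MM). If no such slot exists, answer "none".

none

Lars → UTC: 08:30–08:45, 09:00–09:45, 12:00–12:30, 13:15–14:00, 15:30–16:15.
Thandi → UTC: 02:45–03:30, 04:00–04:45, 08:45–14:00.
Dana → UTC: 12:30–12:45, 13:00–14:30, 15:30–16:15, 18:30–19:00, 20:00–20:30.
Farrukh → UTC: 00:00–02:00, 05:30–06:30, 06:45–07:15.
Lars ∩ Thandi: 09:00–09:45, 12:00–12:30, 13:15–14:00.
Lars ∩ Thandi ∩ Dana: 13:15–14:00.
Lars ∩ Thandi ∩ Dana ∩ Farrukh: (none).
Windows ≥ 60 min: (none).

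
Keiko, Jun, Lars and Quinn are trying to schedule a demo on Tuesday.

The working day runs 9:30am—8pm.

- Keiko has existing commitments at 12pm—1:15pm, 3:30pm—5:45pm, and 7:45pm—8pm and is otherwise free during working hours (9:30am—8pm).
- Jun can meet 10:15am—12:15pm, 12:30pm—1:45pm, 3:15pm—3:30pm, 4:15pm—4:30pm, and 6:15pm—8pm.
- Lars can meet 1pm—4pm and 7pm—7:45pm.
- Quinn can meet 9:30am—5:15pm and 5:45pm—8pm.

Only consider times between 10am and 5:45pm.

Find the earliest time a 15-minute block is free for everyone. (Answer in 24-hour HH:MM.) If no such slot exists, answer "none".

Keiko free within 09:30–20:00: 09:30–12:00, 13:15–15:30, 17:45–19:45.
Keiko ∩ Jun: 10:15–12:00, 13:15–13:45, 15:15–15:30, 18:15–19:45.
Keiko ∩ Jun ∩ Lars: 13:15–13:45, 15:15–15:30, 19:00–19:45.
Keiko ∩ Jun ∩ Lars ∩ Quinn: 13:15–13:45, 15:15–15:30, 19:00–19:45.
Restricted to 10:00–17:45: 13:15–13:45, 15:15–15:30.
Windows ≥ 15 min: 13:15–13:45, 15:15–15:30.
Earliest such window starts at 13:15.

13:15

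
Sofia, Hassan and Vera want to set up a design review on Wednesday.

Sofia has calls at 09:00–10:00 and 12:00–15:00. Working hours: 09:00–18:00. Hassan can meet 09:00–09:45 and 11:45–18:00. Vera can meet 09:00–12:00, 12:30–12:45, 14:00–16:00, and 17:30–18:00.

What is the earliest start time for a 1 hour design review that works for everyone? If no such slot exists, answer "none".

Sofia free within 09:00–18:00: 10:00–12:00, 15:00–18:00.
Sofia ∩ Hassan: 11:45–12:00, 15:00–18:00.
Sofia ∩ Hassan ∩ Vera: 11:45–12:00, 15:00–16:00, 17:30–18:00.
Windows ≥ 60 min: 15:00–16:00.
Earliest such window starts at 15:00.

15:00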